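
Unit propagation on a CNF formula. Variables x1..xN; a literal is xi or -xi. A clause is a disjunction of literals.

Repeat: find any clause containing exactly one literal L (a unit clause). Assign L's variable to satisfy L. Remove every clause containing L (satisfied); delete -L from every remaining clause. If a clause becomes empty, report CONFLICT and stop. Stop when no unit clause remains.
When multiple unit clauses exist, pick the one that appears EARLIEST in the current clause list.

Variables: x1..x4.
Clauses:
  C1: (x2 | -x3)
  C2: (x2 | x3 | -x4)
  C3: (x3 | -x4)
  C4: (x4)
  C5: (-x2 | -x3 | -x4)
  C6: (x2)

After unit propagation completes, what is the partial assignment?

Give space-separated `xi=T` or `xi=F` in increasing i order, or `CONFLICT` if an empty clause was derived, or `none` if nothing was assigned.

Answer: CONFLICT

Derivation:
unit clause [4] forces x4=T; simplify:
  drop -4 from [2, 3, -4] -> [2, 3]
  drop -4 from [3, -4] -> [3]
  drop -4 from [-2, -3, -4] -> [-2, -3]
  satisfied 1 clause(s); 5 remain; assigned so far: [4]
unit clause [3] forces x3=T; simplify:
  drop -3 from [2, -3] -> [2]
  drop -3 from [-2, -3] -> [-2]
  satisfied 2 clause(s); 3 remain; assigned so far: [3, 4]
unit clause [2] forces x2=T; simplify:
  drop -2 from [-2] -> [] (empty!)
  satisfied 2 clause(s); 1 remain; assigned so far: [2, 3, 4]
CONFLICT (empty clause)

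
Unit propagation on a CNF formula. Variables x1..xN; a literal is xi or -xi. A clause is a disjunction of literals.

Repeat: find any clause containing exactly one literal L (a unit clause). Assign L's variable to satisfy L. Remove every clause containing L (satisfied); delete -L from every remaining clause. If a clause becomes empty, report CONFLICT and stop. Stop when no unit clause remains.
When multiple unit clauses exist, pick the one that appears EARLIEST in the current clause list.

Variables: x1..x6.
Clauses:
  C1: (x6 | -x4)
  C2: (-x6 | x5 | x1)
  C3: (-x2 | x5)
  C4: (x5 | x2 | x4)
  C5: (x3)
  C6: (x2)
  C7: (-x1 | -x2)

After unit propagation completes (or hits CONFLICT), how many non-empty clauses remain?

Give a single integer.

Answer: 1

Derivation:
unit clause [3] forces x3=T; simplify:
  satisfied 1 clause(s); 6 remain; assigned so far: [3]
unit clause [2] forces x2=T; simplify:
  drop -2 from [-2, 5] -> [5]
  drop -2 from [-1, -2] -> [-1]
  satisfied 2 clause(s); 4 remain; assigned so far: [2, 3]
unit clause [5] forces x5=T; simplify:
  satisfied 2 clause(s); 2 remain; assigned so far: [2, 3, 5]
unit clause [-1] forces x1=F; simplify:
  satisfied 1 clause(s); 1 remain; assigned so far: [1, 2, 3, 5]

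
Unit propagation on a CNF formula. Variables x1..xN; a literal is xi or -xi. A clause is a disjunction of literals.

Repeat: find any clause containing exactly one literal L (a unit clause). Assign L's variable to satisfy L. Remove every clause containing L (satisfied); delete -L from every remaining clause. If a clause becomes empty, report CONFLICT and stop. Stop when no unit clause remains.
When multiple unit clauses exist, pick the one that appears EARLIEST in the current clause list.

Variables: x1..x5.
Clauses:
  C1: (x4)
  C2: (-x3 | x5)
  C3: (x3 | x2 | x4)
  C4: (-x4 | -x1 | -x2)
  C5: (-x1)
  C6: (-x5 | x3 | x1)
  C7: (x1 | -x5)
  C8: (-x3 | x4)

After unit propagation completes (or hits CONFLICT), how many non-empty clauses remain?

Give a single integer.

unit clause [4] forces x4=T; simplify:
  drop -4 from [-4, -1, -2] -> [-1, -2]
  satisfied 3 clause(s); 5 remain; assigned so far: [4]
unit clause [-1] forces x1=F; simplify:
  drop 1 from [-5, 3, 1] -> [-5, 3]
  drop 1 from [1, -5] -> [-5]
  satisfied 2 clause(s); 3 remain; assigned so far: [1, 4]
unit clause [-5] forces x5=F; simplify:
  drop 5 from [-3, 5] -> [-3]
  satisfied 2 clause(s); 1 remain; assigned so far: [1, 4, 5]
unit clause [-3] forces x3=F; simplify:
  satisfied 1 clause(s); 0 remain; assigned so far: [1, 3, 4, 5]

Answer: 0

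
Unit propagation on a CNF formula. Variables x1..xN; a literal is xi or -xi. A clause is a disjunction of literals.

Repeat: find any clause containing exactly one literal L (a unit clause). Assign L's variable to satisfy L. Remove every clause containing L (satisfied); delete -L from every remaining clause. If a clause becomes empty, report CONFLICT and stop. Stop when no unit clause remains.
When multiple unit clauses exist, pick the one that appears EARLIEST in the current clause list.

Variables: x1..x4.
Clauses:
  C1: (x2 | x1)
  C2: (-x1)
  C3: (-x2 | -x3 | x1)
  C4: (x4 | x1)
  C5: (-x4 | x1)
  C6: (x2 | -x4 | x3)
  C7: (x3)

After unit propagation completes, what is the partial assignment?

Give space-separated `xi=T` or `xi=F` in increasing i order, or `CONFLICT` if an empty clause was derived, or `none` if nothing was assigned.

unit clause [-1] forces x1=F; simplify:
  drop 1 from [2, 1] -> [2]
  drop 1 from [-2, -3, 1] -> [-2, -3]
  drop 1 from [4, 1] -> [4]
  drop 1 from [-4, 1] -> [-4]
  satisfied 1 clause(s); 6 remain; assigned so far: [1]
unit clause [2] forces x2=T; simplify:
  drop -2 from [-2, -3] -> [-3]
  satisfied 2 clause(s); 4 remain; assigned so far: [1, 2]
unit clause [-3] forces x3=F; simplify:
  drop 3 from [3] -> [] (empty!)
  satisfied 1 clause(s); 3 remain; assigned so far: [1, 2, 3]
CONFLICT (empty clause)

Answer: CONFLICT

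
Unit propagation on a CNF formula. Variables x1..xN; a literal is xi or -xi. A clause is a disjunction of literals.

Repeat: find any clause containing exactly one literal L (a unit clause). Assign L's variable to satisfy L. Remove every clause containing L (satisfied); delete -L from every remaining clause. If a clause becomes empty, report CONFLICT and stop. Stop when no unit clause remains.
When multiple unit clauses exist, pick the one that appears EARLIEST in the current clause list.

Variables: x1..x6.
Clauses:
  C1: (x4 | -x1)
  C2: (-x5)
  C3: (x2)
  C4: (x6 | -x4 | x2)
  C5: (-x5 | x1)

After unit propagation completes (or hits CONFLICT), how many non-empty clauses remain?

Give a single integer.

unit clause [-5] forces x5=F; simplify:
  satisfied 2 clause(s); 3 remain; assigned so far: [5]
unit clause [2] forces x2=T; simplify:
  satisfied 2 clause(s); 1 remain; assigned so far: [2, 5]

Answer: 1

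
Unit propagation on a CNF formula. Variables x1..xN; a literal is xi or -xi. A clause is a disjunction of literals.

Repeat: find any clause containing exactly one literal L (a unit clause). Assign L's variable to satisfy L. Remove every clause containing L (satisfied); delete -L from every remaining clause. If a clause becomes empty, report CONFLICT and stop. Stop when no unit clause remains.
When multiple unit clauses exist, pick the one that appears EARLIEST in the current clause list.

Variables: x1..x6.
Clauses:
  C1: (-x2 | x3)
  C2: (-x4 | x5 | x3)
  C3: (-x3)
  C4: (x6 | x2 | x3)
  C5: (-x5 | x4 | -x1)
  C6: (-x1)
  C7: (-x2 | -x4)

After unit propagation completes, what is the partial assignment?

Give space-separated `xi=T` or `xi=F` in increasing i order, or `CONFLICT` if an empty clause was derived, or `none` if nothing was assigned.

unit clause [-3] forces x3=F; simplify:
  drop 3 from [-2, 3] -> [-2]
  drop 3 from [-4, 5, 3] -> [-4, 5]
  drop 3 from [6, 2, 3] -> [6, 2]
  satisfied 1 clause(s); 6 remain; assigned so far: [3]
unit clause [-2] forces x2=F; simplify:
  drop 2 from [6, 2] -> [6]
  satisfied 2 clause(s); 4 remain; assigned so far: [2, 3]
unit clause [6] forces x6=T; simplify:
  satisfied 1 clause(s); 3 remain; assigned so far: [2, 3, 6]
unit clause [-1] forces x1=F; simplify:
  satisfied 2 clause(s); 1 remain; assigned so far: [1, 2, 3, 6]

Answer: x1=F x2=F x3=F x6=T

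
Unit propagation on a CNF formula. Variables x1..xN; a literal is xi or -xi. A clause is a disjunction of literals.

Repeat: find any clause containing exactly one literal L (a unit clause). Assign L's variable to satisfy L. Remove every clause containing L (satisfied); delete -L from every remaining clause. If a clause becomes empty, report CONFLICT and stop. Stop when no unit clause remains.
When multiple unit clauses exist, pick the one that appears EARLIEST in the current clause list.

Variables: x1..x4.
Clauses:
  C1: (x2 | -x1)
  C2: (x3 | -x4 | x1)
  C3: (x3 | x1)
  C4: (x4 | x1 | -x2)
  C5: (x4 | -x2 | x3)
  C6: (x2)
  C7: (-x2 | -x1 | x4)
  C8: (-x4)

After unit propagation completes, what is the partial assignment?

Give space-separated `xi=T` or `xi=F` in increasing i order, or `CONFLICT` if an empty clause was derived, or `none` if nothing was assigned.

Answer: CONFLICT

Derivation:
unit clause [2] forces x2=T; simplify:
  drop -2 from [4, 1, -2] -> [4, 1]
  drop -2 from [4, -2, 3] -> [4, 3]
  drop -2 from [-2, -1, 4] -> [-1, 4]
  satisfied 2 clause(s); 6 remain; assigned so far: [2]
unit clause [-4] forces x4=F; simplify:
  drop 4 from [4, 1] -> [1]
  drop 4 from [4, 3] -> [3]
  drop 4 from [-1, 4] -> [-1]
  satisfied 2 clause(s); 4 remain; assigned so far: [2, 4]
unit clause [1] forces x1=T; simplify:
  drop -1 from [-1] -> [] (empty!)
  satisfied 2 clause(s); 2 remain; assigned so far: [1, 2, 4]
CONFLICT (empty clause)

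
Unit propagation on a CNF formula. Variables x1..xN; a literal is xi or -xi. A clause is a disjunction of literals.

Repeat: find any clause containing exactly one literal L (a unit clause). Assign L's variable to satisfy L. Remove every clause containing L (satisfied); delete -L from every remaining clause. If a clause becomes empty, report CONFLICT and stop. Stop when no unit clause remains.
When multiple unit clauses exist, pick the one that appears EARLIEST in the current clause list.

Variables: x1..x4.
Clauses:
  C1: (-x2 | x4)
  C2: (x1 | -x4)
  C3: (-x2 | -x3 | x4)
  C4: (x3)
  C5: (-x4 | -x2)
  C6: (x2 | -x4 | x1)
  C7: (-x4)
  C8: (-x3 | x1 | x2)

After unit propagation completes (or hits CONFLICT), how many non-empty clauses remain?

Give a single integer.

Answer: 0

Derivation:
unit clause [3] forces x3=T; simplify:
  drop -3 from [-2, -3, 4] -> [-2, 4]
  drop -3 from [-3, 1, 2] -> [1, 2]
  satisfied 1 clause(s); 7 remain; assigned so far: [3]
unit clause [-4] forces x4=F; simplify:
  drop 4 from [-2, 4] -> [-2]
  drop 4 from [-2, 4] -> [-2]
  satisfied 4 clause(s); 3 remain; assigned so far: [3, 4]
unit clause [-2] forces x2=F; simplify:
  drop 2 from [1, 2] -> [1]
  satisfied 2 clause(s); 1 remain; assigned so far: [2, 3, 4]
unit clause [1] forces x1=T; simplify:
  satisfied 1 clause(s); 0 remain; assigned so far: [1, 2, 3, 4]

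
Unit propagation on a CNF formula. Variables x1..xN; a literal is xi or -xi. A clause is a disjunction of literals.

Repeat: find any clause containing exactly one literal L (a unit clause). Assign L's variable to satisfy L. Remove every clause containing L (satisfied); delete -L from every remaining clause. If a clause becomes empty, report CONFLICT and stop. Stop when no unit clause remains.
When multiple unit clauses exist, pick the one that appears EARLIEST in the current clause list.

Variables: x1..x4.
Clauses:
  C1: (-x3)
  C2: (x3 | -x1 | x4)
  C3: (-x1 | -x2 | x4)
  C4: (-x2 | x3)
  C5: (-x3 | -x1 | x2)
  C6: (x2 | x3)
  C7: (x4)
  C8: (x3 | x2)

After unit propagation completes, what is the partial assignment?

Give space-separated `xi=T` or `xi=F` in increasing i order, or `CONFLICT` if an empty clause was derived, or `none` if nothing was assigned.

Answer: CONFLICT

Derivation:
unit clause [-3] forces x3=F; simplify:
  drop 3 from [3, -1, 4] -> [-1, 4]
  drop 3 from [-2, 3] -> [-2]
  drop 3 from [2, 3] -> [2]
  drop 3 from [3, 2] -> [2]
  satisfied 2 clause(s); 6 remain; assigned so far: [3]
unit clause [-2] forces x2=F; simplify:
  drop 2 from [2] -> [] (empty!)
  drop 2 from [2] -> [] (empty!)
  satisfied 2 clause(s); 4 remain; assigned so far: [2, 3]
CONFLICT (empty clause)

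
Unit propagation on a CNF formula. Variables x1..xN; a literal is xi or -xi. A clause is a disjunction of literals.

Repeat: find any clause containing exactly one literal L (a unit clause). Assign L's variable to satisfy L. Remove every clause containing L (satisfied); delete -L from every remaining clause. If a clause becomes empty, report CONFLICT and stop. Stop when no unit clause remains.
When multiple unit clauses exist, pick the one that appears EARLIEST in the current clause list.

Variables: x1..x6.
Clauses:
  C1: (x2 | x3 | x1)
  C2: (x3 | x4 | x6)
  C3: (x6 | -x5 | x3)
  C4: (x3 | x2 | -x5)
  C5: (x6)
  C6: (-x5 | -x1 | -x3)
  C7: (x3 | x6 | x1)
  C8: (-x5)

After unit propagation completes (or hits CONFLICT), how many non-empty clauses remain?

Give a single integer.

unit clause [6] forces x6=T; simplify:
  satisfied 4 clause(s); 4 remain; assigned so far: [6]
unit clause [-5] forces x5=F; simplify:
  satisfied 3 clause(s); 1 remain; assigned so far: [5, 6]

Answer: 1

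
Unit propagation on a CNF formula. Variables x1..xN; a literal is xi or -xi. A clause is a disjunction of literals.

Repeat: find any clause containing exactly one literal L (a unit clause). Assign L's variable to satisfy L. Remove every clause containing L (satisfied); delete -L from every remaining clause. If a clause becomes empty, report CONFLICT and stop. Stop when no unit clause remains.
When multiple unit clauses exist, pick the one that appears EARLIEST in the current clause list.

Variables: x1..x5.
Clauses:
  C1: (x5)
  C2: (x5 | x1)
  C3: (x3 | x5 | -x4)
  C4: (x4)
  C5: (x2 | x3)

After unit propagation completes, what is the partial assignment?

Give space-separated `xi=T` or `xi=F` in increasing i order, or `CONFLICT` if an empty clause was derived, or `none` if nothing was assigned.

Answer: x4=T x5=T

Derivation:
unit clause [5] forces x5=T; simplify:
  satisfied 3 clause(s); 2 remain; assigned so far: [5]
unit clause [4] forces x4=T; simplify:
  satisfied 1 clause(s); 1 remain; assigned so far: [4, 5]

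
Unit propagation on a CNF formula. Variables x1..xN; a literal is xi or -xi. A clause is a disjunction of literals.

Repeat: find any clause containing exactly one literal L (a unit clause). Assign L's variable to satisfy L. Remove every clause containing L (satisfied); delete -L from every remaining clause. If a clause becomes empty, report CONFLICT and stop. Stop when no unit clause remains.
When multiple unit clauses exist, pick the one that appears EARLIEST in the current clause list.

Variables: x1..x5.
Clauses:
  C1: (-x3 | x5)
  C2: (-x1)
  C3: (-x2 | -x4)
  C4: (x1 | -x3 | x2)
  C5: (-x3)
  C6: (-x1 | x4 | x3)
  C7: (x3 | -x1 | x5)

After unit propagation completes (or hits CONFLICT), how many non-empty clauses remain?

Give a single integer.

unit clause [-1] forces x1=F; simplify:
  drop 1 from [1, -3, 2] -> [-3, 2]
  satisfied 3 clause(s); 4 remain; assigned so far: [1]
unit clause [-3] forces x3=F; simplify:
  satisfied 3 clause(s); 1 remain; assigned so far: [1, 3]

Answer: 1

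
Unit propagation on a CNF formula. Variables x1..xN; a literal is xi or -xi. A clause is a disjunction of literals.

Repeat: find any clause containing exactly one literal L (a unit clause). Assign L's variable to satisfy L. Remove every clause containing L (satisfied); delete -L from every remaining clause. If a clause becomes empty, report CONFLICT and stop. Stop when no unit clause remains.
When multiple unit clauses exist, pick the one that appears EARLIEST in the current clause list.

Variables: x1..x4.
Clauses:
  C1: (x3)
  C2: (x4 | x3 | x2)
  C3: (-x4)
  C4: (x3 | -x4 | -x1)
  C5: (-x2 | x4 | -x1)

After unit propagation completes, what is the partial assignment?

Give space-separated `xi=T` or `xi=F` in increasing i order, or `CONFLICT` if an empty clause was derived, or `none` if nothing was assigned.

Answer: x3=T x4=F

Derivation:
unit clause [3] forces x3=T; simplify:
  satisfied 3 clause(s); 2 remain; assigned so far: [3]
unit clause [-4] forces x4=F; simplify:
  drop 4 from [-2, 4, -1] -> [-2, -1]
  satisfied 1 clause(s); 1 remain; assigned so far: [3, 4]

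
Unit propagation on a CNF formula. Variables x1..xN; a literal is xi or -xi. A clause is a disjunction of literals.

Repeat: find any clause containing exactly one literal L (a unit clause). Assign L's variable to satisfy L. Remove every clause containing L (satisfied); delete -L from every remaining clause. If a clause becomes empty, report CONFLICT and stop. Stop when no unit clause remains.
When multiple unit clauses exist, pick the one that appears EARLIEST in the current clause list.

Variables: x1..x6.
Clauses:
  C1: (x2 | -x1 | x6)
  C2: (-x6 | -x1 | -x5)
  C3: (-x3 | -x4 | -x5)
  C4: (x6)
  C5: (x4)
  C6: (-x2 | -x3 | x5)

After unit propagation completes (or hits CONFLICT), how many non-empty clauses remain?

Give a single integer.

Answer: 3

Derivation:
unit clause [6] forces x6=T; simplify:
  drop -6 from [-6, -1, -5] -> [-1, -5]
  satisfied 2 clause(s); 4 remain; assigned so far: [6]
unit clause [4] forces x4=T; simplify:
  drop -4 from [-3, -4, -5] -> [-3, -5]
  satisfied 1 clause(s); 3 remain; assigned so far: [4, 6]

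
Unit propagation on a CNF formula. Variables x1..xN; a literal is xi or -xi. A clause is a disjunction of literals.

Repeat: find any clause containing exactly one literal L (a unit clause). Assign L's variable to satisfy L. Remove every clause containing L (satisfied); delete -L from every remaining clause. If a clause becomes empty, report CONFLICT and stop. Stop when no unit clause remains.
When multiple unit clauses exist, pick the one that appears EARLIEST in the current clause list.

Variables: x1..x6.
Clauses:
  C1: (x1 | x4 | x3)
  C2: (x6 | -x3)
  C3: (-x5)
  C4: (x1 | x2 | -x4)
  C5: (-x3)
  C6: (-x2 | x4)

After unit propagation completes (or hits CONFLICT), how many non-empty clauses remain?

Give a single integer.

Answer: 3

Derivation:
unit clause [-5] forces x5=F; simplify:
  satisfied 1 clause(s); 5 remain; assigned so far: [5]
unit clause [-3] forces x3=F; simplify:
  drop 3 from [1, 4, 3] -> [1, 4]
  satisfied 2 clause(s); 3 remain; assigned so far: [3, 5]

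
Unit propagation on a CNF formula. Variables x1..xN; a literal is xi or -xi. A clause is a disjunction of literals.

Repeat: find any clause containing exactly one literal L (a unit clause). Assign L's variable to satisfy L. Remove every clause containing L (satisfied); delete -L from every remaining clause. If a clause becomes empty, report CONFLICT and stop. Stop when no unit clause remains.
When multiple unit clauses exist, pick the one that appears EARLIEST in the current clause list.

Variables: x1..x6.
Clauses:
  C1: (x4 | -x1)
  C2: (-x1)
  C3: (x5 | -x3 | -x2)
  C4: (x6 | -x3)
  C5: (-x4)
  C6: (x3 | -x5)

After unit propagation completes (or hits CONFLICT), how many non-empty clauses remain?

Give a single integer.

Answer: 3

Derivation:
unit clause [-1] forces x1=F; simplify:
  satisfied 2 clause(s); 4 remain; assigned so far: [1]
unit clause [-4] forces x4=F; simplify:
  satisfied 1 clause(s); 3 remain; assigned so far: [1, 4]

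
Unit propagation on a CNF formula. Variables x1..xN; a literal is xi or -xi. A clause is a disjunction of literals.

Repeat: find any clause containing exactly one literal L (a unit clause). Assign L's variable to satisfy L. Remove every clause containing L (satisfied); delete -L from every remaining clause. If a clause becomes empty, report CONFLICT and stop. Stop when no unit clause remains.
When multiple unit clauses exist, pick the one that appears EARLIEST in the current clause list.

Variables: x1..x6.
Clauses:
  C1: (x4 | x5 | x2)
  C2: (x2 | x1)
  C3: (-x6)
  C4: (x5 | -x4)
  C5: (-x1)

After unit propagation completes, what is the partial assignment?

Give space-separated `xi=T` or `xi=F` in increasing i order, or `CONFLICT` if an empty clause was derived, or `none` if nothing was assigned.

Answer: x1=F x2=T x6=F

Derivation:
unit clause [-6] forces x6=F; simplify:
  satisfied 1 clause(s); 4 remain; assigned so far: [6]
unit clause [-1] forces x1=F; simplify:
  drop 1 from [2, 1] -> [2]
  satisfied 1 clause(s); 3 remain; assigned so far: [1, 6]
unit clause [2] forces x2=T; simplify:
  satisfied 2 clause(s); 1 remain; assigned so far: [1, 2, 6]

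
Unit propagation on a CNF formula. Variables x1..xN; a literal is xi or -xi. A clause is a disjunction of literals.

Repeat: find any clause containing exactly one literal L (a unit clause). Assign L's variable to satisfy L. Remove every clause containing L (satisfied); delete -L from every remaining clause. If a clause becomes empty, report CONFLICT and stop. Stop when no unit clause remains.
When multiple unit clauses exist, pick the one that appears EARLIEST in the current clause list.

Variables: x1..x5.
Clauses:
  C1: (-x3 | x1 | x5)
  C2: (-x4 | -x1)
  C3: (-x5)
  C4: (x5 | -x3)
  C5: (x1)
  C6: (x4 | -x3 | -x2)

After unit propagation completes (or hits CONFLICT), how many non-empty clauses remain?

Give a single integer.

Answer: 0

Derivation:
unit clause [-5] forces x5=F; simplify:
  drop 5 from [-3, 1, 5] -> [-3, 1]
  drop 5 from [5, -3] -> [-3]
  satisfied 1 clause(s); 5 remain; assigned so far: [5]
unit clause [-3] forces x3=F; simplify:
  satisfied 3 clause(s); 2 remain; assigned so far: [3, 5]
unit clause [1] forces x1=T; simplify:
  drop -1 from [-4, -1] -> [-4]
  satisfied 1 clause(s); 1 remain; assigned so far: [1, 3, 5]
unit clause [-4] forces x4=F; simplify:
  satisfied 1 clause(s); 0 remain; assigned so far: [1, 3, 4, 5]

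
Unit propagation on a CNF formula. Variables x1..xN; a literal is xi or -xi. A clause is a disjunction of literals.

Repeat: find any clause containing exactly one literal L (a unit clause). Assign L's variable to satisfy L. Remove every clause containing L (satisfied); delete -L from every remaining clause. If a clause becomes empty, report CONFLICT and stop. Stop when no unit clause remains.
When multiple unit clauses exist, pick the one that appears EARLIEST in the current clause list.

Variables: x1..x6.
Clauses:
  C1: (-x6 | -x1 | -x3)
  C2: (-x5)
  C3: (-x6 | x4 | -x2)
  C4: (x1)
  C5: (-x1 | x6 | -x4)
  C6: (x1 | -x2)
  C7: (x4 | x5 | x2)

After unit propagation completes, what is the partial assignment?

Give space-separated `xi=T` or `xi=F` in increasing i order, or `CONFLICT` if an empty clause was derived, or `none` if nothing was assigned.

Answer: x1=T x5=F

Derivation:
unit clause [-5] forces x5=F; simplify:
  drop 5 from [4, 5, 2] -> [4, 2]
  satisfied 1 clause(s); 6 remain; assigned so far: [5]
unit clause [1] forces x1=T; simplify:
  drop -1 from [-6, -1, -3] -> [-6, -3]
  drop -1 from [-1, 6, -4] -> [6, -4]
  satisfied 2 clause(s); 4 remain; assigned so far: [1, 5]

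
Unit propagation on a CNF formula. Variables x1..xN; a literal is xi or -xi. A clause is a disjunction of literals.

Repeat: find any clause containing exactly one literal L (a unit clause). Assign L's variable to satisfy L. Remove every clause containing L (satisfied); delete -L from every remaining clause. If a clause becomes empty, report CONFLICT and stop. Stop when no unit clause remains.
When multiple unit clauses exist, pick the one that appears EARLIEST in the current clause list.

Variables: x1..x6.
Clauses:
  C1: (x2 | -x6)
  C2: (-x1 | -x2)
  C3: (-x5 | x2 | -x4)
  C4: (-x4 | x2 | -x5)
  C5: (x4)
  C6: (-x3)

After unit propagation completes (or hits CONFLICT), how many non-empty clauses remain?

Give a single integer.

Answer: 4

Derivation:
unit clause [4] forces x4=T; simplify:
  drop -4 from [-5, 2, -4] -> [-5, 2]
  drop -4 from [-4, 2, -5] -> [2, -5]
  satisfied 1 clause(s); 5 remain; assigned so far: [4]
unit clause [-3] forces x3=F; simplify:
  satisfied 1 clause(s); 4 remain; assigned so far: [3, 4]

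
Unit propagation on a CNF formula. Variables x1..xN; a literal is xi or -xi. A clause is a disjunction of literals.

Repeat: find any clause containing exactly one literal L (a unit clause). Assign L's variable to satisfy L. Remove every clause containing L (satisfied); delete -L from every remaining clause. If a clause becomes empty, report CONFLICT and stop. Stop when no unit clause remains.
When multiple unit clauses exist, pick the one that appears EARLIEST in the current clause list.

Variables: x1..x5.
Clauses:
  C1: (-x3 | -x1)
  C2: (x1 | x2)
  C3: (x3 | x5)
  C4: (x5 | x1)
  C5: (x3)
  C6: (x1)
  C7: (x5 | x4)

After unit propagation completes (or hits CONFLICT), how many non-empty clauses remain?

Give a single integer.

unit clause [3] forces x3=T; simplify:
  drop -3 from [-3, -1] -> [-1]
  satisfied 2 clause(s); 5 remain; assigned so far: [3]
unit clause [-1] forces x1=F; simplify:
  drop 1 from [1, 2] -> [2]
  drop 1 from [5, 1] -> [5]
  drop 1 from [1] -> [] (empty!)
  satisfied 1 clause(s); 4 remain; assigned so far: [1, 3]
CONFLICT (empty clause)

Answer: 3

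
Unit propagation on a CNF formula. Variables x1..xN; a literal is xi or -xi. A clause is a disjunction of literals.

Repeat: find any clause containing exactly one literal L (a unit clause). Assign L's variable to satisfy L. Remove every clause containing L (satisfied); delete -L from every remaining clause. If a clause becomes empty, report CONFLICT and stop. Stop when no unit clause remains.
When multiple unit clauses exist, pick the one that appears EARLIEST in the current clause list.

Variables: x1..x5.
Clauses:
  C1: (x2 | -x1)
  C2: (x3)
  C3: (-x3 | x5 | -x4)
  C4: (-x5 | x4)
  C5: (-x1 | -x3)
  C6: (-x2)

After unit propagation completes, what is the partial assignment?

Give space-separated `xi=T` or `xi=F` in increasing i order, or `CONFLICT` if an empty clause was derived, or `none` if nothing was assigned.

Answer: x1=F x2=F x3=T

Derivation:
unit clause [3] forces x3=T; simplify:
  drop -3 from [-3, 5, -4] -> [5, -4]
  drop -3 from [-1, -3] -> [-1]
  satisfied 1 clause(s); 5 remain; assigned so far: [3]
unit clause [-1] forces x1=F; simplify:
  satisfied 2 clause(s); 3 remain; assigned so far: [1, 3]
unit clause [-2] forces x2=F; simplify:
  satisfied 1 clause(s); 2 remain; assigned so far: [1, 2, 3]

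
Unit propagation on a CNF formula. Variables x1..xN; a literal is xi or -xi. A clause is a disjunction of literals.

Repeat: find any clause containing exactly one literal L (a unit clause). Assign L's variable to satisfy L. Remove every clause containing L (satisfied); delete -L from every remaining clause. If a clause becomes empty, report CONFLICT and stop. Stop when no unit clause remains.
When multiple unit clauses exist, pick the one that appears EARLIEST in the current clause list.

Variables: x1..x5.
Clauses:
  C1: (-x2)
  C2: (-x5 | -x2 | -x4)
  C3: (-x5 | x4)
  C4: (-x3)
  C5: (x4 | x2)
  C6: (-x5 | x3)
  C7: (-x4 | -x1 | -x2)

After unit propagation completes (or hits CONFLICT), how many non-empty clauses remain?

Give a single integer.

unit clause [-2] forces x2=F; simplify:
  drop 2 from [4, 2] -> [4]
  satisfied 3 clause(s); 4 remain; assigned so far: [2]
unit clause [-3] forces x3=F; simplify:
  drop 3 from [-5, 3] -> [-5]
  satisfied 1 clause(s); 3 remain; assigned so far: [2, 3]
unit clause [4] forces x4=T; simplify:
  satisfied 2 clause(s); 1 remain; assigned so far: [2, 3, 4]
unit clause [-5] forces x5=F; simplify:
  satisfied 1 clause(s); 0 remain; assigned so far: [2, 3, 4, 5]

Answer: 0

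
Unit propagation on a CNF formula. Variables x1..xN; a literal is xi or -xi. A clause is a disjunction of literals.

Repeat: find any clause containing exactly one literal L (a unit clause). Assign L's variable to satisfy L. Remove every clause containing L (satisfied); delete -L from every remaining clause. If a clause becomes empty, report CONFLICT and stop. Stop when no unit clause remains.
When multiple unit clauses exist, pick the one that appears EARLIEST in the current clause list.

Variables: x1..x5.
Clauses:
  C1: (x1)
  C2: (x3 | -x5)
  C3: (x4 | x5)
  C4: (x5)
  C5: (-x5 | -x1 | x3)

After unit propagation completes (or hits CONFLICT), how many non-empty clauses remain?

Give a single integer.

unit clause [1] forces x1=T; simplify:
  drop -1 from [-5, -1, 3] -> [-5, 3]
  satisfied 1 clause(s); 4 remain; assigned so far: [1]
unit clause [5] forces x5=T; simplify:
  drop -5 from [3, -5] -> [3]
  drop -5 from [-5, 3] -> [3]
  satisfied 2 clause(s); 2 remain; assigned so far: [1, 5]
unit clause [3] forces x3=T; simplify:
  satisfied 2 clause(s); 0 remain; assigned so far: [1, 3, 5]

Answer: 0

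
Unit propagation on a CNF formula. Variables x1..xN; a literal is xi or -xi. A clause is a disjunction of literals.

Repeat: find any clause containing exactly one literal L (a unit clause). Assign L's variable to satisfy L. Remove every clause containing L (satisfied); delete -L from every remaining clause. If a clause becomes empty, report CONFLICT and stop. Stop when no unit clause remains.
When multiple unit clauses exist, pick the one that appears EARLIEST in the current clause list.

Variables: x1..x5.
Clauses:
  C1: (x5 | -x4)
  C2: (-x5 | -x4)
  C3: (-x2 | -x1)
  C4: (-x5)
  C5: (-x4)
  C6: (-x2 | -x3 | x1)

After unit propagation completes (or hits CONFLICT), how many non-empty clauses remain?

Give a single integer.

unit clause [-5] forces x5=F; simplify:
  drop 5 from [5, -4] -> [-4]
  satisfied 2 clause(s); 4 remain; assigned so far: [5]
unit clause [-4] forces x4=F; simplify:
  satisfied 2 clause(s); 2 remain; assigned so far: [4, 5]

Answer: 2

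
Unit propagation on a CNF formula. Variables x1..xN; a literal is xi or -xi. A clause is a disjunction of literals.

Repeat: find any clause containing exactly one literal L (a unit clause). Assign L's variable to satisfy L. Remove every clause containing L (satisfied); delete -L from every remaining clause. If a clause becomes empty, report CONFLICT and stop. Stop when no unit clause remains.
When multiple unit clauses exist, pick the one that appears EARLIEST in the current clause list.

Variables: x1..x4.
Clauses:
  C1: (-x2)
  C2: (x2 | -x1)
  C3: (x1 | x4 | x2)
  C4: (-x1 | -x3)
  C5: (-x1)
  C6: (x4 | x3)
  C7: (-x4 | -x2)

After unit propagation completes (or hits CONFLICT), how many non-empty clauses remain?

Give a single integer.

Answer: 0

Derivation:
unit clause [-2] forces x2=F; simplify:
  drop 2 from [2, -1] -> [-1]
  drop 2 from [1, 4, 2] -> [1, 4]
  satisfied 2 clause(s); 5 remain; assigned so far: [2]
unit clause [-1] forces x1=F; simplify:
  drop 1 from [1, 4] -> [4]
  satisfied 3 clause(s); 2 remain; assigned so far: [1, 2]
unit clause [4] forces x4=T; simplify:
  satisfied 2 clause(s); 0 remain; assigned so far: [1, 2, 4]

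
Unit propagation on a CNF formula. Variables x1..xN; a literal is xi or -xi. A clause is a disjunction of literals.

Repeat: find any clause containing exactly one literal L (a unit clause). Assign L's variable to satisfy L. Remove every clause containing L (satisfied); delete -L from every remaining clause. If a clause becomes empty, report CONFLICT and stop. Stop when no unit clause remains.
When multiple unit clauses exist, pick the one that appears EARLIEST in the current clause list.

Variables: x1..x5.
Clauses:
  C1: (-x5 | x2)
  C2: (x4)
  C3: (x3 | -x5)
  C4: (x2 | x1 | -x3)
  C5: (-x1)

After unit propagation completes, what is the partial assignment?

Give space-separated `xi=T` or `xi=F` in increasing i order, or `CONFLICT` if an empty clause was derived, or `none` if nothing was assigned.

Answer: x1=F x4=T

Derivation:
unit clause [4] forces x4=T; simplify:
  satisfied 1 clause(s); 4 remain; assigned so far: [4]
unit clause [-1] forces x1=F; simplify:
  drop 1 from [2, 1, -3] -> [2, -3]
  satisfied 1 clause(s); 3 remain; assigned so far: [1, 4]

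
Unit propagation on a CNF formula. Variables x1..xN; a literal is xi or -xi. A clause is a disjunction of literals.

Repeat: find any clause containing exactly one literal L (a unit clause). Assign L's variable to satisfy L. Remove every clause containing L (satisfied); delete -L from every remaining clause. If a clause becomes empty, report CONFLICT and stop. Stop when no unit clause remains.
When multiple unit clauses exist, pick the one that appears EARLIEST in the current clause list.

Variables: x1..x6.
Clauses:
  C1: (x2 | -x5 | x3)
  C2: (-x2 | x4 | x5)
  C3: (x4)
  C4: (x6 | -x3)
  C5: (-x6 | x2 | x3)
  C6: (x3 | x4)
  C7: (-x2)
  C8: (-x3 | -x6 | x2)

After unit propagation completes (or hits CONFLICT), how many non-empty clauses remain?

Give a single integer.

unit clause [4] forces x4=T; simplify:
  satisfied 3 clause(s); 5 remain; assigned so far: [4]
unit clause [-2] forces x2=F; simplify:
  drop 2 from [2, -5, 3] -> [-5, 3]
  drop 2 from [-6, 2, 3] -> [-6, 3]
  drop 2 from [-3, -6, 2] -> [-3, -6]
  satisfied 1 clause(s); 4 remain; assigned so far: [2, 4]

Answer: 4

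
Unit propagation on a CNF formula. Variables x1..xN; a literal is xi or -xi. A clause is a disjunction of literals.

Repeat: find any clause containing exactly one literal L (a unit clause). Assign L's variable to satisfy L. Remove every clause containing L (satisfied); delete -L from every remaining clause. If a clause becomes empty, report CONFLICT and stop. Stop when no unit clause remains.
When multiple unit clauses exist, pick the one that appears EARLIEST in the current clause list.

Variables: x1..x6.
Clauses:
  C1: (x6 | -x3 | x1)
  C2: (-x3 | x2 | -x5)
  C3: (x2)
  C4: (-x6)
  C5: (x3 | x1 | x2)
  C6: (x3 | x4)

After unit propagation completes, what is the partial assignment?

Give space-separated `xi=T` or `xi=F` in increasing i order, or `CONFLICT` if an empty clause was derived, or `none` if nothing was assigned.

unit clause [2] forces x2=T; simplify:
  satisfied 3 clause(s); 3 remain; assigned so far: [2]
unit clause [-6] forces x6=F; simplify:
  drop 6 from [6, -3, 1] -> [-3, 1]
  satisfied 1 clause(s); 2 remain; assigned so far: [2, 6]

Answer: x2=T x6=F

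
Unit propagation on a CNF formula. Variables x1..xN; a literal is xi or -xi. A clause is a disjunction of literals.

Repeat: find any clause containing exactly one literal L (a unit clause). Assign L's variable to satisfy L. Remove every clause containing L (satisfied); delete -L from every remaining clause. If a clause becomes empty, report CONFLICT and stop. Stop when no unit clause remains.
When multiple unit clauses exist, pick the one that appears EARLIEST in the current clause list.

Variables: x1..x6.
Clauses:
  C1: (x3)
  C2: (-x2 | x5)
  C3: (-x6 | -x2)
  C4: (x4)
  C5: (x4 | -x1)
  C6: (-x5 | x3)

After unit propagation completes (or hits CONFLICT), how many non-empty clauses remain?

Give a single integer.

Answer: 2

Derivation:
unit clause [3] forces x3=T; simplify:
  satisfied 2 clause(s); 4 remain; assigned so far: [3]
unit clause [4] forces x4=T; simplify:
  satisfied 2 clause(s); 2 remain; assigned so far: [3, 4]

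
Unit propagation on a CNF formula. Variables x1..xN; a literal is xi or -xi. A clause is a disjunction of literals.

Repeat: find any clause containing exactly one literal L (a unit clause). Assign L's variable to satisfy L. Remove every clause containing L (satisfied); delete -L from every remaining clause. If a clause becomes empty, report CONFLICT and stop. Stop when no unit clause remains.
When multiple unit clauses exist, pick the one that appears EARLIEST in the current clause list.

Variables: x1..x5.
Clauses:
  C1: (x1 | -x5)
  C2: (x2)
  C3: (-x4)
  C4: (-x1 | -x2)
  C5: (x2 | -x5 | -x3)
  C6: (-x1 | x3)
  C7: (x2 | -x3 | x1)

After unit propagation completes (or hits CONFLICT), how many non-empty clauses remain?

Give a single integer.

unit clause [2] forces x2=T; simplify:
  drop -2 from [-1, -2] -> [-1]
  satisfied 3 clause(s); 4 remain; assigned so far: [2]
unit clause [-4] forces x4=F; simplify:
  satisfied 1 clause(s); 3 remain; assigned so far: [2, 4]
unit clause [-1] forces x1=F; simplify:
  drop 1 from [1, -5] -> [-5]
  satisfied 2 clause(s); 1 remain; assigned so far: [1, 2, 4]
unit clause [-5] forces x5=F; simplify:
  satisfied 1 clause(s); 0 remain; assigned so far: [1, 2, 4, 5]

Answer: 0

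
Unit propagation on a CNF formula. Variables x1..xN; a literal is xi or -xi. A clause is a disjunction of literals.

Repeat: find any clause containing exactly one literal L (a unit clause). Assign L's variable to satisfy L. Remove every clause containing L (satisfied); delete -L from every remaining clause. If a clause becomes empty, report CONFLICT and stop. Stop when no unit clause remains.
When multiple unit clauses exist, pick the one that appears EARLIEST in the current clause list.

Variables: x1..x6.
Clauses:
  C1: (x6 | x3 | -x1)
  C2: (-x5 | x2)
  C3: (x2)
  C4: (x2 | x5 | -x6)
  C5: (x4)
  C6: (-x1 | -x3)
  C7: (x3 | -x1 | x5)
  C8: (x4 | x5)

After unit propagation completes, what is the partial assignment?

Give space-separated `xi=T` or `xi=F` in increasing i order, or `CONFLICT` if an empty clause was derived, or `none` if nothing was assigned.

Answer: x2=T x4=T

Derivation:
unit clause [2] forces x2=T; simplify:
  satisfied 3 clause(s); 5 remain; assigned so far: [2]
unit clause [4] forces x4=T; simplify:
  satisfied 2 clause(s); 3 remain; assigned so far: [2, 4]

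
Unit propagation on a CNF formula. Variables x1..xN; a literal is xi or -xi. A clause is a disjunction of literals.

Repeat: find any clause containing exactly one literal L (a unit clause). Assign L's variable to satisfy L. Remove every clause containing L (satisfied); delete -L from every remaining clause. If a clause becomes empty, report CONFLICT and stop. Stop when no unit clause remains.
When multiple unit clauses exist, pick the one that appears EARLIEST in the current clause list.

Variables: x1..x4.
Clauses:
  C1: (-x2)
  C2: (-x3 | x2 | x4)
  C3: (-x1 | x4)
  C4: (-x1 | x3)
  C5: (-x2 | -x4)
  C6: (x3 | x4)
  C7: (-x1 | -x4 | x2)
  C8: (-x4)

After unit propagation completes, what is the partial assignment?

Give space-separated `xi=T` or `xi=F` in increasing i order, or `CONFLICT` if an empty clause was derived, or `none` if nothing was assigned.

unit clause [-2] forces x2=F; simplify:
  drop 2 from [-3, 2, 4] -> [-3, 4]
  drop 2 from [-1, -4, 2] -> [-1, -4]
  satisfied 2 clause(s); 6 remain; assigned so far: [2]
unit clause [-4] forces x4=F; simplify:
  drop 4 from [-3, 4] -> [-3]
  drop 4 from [-1, 4] -> [-1]
  drop 4 from [3, 4] -> [3]
  satisfied 2 clause(s); 4 remain; assigned so far: [2, 4]
unit clause [-3] forces x3=F; simplify:
  drop 3 from [-1, 3] -> [-1]
  drop 3 from [3] -> [] (empty!)
  satisfied 1 clause(s); 3 remain; assigned so far: [2, 3, 4]
CONFLICT (empty clause)

Answer: CONFLICT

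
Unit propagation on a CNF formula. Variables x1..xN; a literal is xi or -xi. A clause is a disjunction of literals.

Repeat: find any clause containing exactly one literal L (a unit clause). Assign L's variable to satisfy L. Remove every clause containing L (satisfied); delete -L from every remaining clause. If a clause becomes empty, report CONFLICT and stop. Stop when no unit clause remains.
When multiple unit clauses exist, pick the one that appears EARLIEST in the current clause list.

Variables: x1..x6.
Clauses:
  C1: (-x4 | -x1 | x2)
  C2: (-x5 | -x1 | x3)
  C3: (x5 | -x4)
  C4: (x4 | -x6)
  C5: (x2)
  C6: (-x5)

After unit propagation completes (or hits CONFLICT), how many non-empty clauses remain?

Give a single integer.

Answer: 0

Derivation:
unit clause [2] forces x2=T; simplify:
  satisfied 2 clause(s); 4 remain; assigned so far: [2]
unit clause [-5] forces x5=F; simplify:
  drop 5 from [5, -4] -> [-4]
  satisfied 2 clause(s); 2 remain; assigned so far: [2, 5]
unit clause [-4] forces x4=F; simplify:
  drop 4 from [4, -6] -> [-6]
  satisfied 1 clause(s); 1 remain; assigned so far: [2, 4, 5]
unit clause [-6] forces x6=F; simplify:
  satisfied 1 clause(s); 0 remain; assigned so far: [2, 4, 5, 6]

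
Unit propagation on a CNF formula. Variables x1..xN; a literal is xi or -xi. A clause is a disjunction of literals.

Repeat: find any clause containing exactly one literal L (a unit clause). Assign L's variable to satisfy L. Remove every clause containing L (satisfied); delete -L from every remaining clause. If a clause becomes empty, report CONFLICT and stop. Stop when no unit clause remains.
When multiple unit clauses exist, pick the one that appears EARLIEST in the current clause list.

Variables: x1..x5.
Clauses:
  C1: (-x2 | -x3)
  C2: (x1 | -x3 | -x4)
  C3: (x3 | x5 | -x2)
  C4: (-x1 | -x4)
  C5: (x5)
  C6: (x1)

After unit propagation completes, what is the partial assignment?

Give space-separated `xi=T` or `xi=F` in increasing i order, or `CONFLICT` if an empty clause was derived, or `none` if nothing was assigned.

unit clause [5] forces x5=T; simplify:
  satisfied 2 clause(s); 4 remain; assigned so far: [5]
unit clause [1] forces x1=T; simplify:
  drop -1 from [-1, -4] -> [-4]
  satisfied 2 clause(s); 2 remain; assigned so far: [1, 5]
unit clause [-4] forces x4=F; simplify:
  satisfied 1 clause(s); 1 remain; assigned so far: [1, 4, 5]

Answer: x1=T x4=F x5=T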